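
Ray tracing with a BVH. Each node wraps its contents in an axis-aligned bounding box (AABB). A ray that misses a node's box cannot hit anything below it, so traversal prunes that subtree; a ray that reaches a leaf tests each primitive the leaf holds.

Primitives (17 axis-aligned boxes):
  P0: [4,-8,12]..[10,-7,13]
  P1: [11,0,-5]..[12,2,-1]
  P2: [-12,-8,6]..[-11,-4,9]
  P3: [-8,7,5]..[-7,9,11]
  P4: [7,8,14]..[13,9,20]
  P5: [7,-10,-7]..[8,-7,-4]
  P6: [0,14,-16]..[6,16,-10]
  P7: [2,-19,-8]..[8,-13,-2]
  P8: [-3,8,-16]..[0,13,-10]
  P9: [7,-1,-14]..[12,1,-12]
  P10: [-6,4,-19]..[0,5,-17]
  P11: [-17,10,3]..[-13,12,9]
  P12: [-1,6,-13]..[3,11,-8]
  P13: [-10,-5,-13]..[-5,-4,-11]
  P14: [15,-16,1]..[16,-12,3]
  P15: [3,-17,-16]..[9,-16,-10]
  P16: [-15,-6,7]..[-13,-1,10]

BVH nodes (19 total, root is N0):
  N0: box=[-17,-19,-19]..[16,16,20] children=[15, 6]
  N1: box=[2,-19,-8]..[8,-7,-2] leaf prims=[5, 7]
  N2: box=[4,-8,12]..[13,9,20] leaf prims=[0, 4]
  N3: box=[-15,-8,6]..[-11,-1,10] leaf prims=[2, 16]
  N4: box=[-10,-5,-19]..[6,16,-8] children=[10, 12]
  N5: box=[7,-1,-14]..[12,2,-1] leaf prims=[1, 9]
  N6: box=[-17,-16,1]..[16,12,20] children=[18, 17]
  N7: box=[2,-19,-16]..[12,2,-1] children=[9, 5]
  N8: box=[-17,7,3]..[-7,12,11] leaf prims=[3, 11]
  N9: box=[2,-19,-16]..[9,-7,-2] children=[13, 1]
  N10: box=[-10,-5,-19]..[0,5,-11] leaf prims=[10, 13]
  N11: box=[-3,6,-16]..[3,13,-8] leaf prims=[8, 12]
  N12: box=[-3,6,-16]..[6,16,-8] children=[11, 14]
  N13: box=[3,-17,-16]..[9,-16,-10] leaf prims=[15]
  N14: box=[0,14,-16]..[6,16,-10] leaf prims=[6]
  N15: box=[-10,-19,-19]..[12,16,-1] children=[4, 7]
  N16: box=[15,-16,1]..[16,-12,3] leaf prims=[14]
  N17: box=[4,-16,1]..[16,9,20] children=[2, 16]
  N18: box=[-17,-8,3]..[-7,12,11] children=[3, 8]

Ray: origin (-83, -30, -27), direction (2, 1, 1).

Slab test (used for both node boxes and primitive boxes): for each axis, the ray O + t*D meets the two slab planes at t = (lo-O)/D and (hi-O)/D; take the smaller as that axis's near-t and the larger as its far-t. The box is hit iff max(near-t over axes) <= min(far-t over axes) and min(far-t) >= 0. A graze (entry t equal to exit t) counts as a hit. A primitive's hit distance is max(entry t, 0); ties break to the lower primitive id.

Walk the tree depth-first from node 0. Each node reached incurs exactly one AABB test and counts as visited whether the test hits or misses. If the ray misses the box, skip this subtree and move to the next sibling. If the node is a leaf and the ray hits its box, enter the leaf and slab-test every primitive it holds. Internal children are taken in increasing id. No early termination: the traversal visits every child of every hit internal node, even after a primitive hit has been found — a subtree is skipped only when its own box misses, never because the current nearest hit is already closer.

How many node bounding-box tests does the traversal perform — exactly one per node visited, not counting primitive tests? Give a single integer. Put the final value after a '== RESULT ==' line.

Trace the traversal:
N0 x:[33,99/2] y:[11,46] z:[8,47] -> hit [33,46], descend [6, 15]
  N6 x:[33,99/2] y:[14,42] z:[28,47] -> hit [33,42], descend [17, 18]
    N17 x:[87/2,99/2] y:[14,39] z:[28,47] -> miss, prune
    N18 x:[33,38] y:[22,42] z:[30,38] -> hit [33,38], descend [3, 8]
      N3 x:[34,36] y:[22,29] z:[33,37] -> miss, prune
      N8 x:[33,38] y:[37,42] z:[30,38] -> hit [37,38] leaf, test {P3@t=75/2, P11(miss)}
  N15 x:[73/2,95/2] y:[11,46] z:[8,26] -> miss, prune

7 AABB tests over nodes [0, 6, 17, 18, 3, 8, 15]; 1 leaf entered; closest P3.

== RESULT ==
7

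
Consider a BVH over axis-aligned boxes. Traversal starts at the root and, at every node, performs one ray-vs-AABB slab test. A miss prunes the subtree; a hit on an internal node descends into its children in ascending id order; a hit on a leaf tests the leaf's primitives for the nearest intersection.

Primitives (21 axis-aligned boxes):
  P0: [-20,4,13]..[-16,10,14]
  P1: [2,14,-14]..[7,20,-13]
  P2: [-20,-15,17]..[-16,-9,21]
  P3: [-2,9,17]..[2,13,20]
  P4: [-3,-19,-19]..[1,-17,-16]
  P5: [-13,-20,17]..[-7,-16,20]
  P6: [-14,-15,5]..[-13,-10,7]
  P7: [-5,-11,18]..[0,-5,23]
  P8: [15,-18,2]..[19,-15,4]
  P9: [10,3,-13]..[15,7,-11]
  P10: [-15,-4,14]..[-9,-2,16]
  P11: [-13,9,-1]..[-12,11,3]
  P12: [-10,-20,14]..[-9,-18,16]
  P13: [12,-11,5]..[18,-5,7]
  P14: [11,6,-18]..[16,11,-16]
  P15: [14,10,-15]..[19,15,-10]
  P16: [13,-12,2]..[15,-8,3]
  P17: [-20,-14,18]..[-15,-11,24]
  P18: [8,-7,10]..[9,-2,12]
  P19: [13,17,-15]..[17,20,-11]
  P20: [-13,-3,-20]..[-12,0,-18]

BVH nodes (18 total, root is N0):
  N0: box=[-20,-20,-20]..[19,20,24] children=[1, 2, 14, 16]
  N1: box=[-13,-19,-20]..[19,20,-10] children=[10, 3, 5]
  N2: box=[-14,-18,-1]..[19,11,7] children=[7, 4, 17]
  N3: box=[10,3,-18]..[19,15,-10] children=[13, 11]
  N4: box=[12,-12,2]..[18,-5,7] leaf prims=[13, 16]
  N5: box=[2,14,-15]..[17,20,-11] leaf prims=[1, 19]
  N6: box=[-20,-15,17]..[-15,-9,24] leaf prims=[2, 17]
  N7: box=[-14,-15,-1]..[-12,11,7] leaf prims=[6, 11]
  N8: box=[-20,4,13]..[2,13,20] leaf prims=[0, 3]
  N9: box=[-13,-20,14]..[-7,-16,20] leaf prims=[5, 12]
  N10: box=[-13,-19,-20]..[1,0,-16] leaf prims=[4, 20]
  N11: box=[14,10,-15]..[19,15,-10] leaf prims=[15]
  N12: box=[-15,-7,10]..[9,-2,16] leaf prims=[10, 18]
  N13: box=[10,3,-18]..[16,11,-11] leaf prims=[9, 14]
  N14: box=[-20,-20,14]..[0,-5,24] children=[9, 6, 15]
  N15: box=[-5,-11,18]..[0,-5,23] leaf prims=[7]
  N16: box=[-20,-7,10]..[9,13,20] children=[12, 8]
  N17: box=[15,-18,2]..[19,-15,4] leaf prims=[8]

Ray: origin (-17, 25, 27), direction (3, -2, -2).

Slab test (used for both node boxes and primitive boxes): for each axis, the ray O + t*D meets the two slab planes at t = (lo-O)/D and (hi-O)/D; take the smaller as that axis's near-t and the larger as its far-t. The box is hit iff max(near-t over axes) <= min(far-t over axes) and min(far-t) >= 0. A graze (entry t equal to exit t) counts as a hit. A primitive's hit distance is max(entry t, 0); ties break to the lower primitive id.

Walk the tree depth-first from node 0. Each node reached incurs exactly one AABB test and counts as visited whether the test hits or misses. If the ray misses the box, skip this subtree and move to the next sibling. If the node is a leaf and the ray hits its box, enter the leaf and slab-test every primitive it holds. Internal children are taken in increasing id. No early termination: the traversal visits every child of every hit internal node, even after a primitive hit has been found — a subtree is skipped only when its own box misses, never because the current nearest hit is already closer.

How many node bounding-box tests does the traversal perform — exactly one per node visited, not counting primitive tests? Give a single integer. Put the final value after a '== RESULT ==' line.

Traverse from the root:
N0 x:[-1,12] y:[5/2,45/2] z:[3/2,47/2] -> hit [5/2,12], descend [1, 2, 14, 16]
  N1 x:[4/3,12] y:[5/2,22] z:[37/2,47/2] -> miss, prune
  N2 x:[1,12] y:[7,43/2] z:[10,14] -> hit [10,12], descend [4, 7, 17]
    N4 x:[29/3,35/3] y:[15,37/2] z:[10,25/2] -> miss, prune
    N7 x:[1,5/3] y:[7,20] z:[10,14] -> miss, prune
    N17 x:[32/3,12] y:[20,43/2] z:[23/2,25/2] -> miss, prune
  N14 x:[-1,17/3] y:[15,45/2] z:[3/2,13/2] -> miss, prune
  N16 x:[-1,26/3] y:[6,16] z:[7/2,17/2] -> hit [6,17/2], descend [8, 12]
    N8 x:[-1,19/3] y:[6,21/2] z:[7/2,7] -> hit [6,19/3] leaf, test {P0(miss), P3(miss)}
    N12 x:[2/3,26/3] y:[27/2,16] z:[11/2,17/2] -> miss, prune

10 AABB tests over nodes [0, 1, 2, 4, 7, 17, 14, 16, 8, 12]; 1 leaf entered; closest miss.

== RESULT ==
10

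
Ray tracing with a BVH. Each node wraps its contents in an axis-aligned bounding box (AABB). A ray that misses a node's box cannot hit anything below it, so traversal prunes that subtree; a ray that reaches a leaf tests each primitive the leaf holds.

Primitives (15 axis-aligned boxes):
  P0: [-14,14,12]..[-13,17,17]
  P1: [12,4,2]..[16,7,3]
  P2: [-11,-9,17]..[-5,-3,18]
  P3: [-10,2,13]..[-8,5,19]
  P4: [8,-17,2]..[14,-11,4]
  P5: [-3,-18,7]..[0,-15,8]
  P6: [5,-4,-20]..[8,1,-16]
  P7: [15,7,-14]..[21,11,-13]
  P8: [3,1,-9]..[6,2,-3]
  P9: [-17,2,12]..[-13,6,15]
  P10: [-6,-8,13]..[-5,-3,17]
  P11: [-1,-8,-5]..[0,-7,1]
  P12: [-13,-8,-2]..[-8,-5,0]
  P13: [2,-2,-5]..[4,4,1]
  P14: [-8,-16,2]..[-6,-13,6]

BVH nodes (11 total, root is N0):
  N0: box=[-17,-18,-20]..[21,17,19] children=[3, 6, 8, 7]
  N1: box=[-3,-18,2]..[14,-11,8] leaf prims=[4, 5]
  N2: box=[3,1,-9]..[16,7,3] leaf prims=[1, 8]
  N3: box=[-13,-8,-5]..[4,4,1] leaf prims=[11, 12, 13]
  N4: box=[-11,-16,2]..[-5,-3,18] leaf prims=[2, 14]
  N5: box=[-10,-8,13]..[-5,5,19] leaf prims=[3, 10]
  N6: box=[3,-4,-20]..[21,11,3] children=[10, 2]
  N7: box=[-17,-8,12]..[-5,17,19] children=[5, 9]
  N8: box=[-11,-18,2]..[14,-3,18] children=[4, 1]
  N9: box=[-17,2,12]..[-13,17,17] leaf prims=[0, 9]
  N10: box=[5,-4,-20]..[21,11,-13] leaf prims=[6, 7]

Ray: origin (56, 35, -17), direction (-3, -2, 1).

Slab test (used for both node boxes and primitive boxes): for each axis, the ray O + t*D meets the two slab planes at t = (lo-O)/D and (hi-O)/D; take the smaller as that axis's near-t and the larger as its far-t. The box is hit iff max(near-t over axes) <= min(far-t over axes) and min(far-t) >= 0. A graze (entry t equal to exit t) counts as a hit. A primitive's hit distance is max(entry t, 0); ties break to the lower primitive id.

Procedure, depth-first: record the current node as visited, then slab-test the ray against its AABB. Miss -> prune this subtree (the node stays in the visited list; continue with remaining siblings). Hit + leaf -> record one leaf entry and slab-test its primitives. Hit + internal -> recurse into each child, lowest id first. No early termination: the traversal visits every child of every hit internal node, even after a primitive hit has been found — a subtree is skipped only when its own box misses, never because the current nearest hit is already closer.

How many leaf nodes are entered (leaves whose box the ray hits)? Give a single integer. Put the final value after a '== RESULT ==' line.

Trace the traversal:
N0 x:[35/3,73/3] y:[9,53/2] z:[-3,36] -> hit [35/3,73/3], descend [3, 6, 7, 8]
  N3 x:[52/3,23] y:[31/2,43/2] z:[12,18] -> hit [52/3,18] leaf, test {P11(miss), P12(miss), P13@t=52/3}
  N6 x:[35/3,53/3] y:[12,39/2] z:[-3,20] -> hit [12,53/3], descend [2, 10]
    N2 x:[40/3,53/3] y:[14,17] z:[8,20] -> hit [14,17] leaf, test {P1(miss), P8(miss)}
    N10 x:[35/3,17] y:[12,39/2] z:[-3,4] -> miss, prune
  N7 x:[61/3,73/3] y:[9,43/2] z:[29,36] -> miss, prune
  N8 x:[14,67/3] y:[19,53/2] z:[19,35] -> hit [19,67/3], descend [1, 4]
    N1 x:[14,59/3] y:[23,53/2] z:[19,25] -> miss, prune
    N4 x:[61/3,67/3] y:[19,51/2] z:[19,35] -> hit [61/3,67/3] leaf, test {P2(miss), P14(miss)}

9 AABB tests over nodes [0, 3, 6, 2, 10, 7, 8, 1, 4]; 3 leaves entered; closest P13.

== RESULT ==
3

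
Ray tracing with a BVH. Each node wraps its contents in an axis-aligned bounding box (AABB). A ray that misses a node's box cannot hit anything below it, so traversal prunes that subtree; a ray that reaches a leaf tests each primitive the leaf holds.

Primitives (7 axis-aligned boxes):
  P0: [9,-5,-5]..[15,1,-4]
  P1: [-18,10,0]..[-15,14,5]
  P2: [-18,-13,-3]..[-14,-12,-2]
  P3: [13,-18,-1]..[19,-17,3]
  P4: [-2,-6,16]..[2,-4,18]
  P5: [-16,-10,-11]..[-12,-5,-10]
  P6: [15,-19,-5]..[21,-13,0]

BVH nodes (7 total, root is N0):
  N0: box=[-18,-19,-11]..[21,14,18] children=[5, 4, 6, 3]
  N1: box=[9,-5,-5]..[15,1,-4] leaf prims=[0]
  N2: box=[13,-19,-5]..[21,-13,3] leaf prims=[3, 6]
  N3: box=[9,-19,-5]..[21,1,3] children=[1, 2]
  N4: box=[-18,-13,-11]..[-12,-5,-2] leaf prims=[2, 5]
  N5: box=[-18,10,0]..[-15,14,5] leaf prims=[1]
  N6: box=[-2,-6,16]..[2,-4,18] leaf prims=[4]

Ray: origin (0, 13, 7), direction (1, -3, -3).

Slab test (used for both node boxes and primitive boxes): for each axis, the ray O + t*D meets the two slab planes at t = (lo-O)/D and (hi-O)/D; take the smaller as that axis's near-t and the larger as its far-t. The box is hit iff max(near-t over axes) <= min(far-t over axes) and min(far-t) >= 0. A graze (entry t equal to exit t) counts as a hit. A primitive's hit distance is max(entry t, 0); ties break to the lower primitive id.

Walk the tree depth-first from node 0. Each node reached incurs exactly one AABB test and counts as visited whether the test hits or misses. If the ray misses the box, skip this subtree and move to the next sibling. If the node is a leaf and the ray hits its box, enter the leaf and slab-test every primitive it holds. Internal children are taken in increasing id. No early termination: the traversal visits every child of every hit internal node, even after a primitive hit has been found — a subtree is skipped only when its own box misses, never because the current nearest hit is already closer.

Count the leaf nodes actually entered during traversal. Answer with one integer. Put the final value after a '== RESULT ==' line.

Traverse from the root:
N0 x:[-18,21] y:[-1/3,32/3] z:[-11/3,6] -> hit [-1/3,6], descend [3, 4, 5, 6]
  N3 x:[9,21] y:[4,32/3] z:[4/3,4] -> miss, prune
  N4 x:[-18,-12] y:[6,26/3] z:[3,6] -> miss, prune
  N5 x:[-18,-15] y:[-1/3,1] z:[2/3,7/3] -> miss, prune
  N6 x:[-2,2] y:[17/3,19/3] z:[-11/3,-3] -> miss, prune

5 AABB tests over nodes [0, 3, 4, 5, 6]; 0 leaves entered; closest miss.

== RESULT ==
0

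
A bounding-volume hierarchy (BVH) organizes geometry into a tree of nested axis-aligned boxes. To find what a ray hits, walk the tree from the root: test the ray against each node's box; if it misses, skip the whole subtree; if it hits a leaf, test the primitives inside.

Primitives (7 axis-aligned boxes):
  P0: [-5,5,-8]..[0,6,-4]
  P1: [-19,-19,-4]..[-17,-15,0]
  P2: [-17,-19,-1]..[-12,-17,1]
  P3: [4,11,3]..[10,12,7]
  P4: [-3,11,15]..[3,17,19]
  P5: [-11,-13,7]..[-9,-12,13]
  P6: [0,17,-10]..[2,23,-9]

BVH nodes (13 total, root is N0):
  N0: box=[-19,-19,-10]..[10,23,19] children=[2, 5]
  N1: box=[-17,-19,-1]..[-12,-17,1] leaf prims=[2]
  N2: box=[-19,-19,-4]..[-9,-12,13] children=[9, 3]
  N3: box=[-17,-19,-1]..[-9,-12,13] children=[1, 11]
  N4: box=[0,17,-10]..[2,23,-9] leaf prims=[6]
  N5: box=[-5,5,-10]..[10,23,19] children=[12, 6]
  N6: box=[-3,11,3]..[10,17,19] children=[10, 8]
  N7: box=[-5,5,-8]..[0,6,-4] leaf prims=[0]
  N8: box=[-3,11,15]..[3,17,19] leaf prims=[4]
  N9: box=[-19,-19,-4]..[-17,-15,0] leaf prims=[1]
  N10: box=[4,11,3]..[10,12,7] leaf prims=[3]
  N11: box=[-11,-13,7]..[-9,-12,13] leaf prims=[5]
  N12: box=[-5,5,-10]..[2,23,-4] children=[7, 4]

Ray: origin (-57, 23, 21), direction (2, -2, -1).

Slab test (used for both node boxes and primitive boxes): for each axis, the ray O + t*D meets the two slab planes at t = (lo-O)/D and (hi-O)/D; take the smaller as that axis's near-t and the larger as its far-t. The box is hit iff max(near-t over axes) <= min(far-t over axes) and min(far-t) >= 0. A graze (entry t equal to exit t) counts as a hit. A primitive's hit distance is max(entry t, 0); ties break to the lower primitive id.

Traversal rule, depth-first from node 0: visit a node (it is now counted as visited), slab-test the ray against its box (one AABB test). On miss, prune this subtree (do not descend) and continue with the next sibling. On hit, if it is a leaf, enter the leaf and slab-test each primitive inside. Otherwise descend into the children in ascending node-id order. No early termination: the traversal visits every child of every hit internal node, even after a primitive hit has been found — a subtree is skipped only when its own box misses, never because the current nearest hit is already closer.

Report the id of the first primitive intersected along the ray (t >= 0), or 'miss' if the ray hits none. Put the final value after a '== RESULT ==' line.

Walk:
N0 x:[19,67/2] y:[0,21] z:[2,31] -> hit [19,21], descend [2, 5]
  N2 x:[19,24] y:[35/2,21] z:[8,25] -> hit [19,21], descend [3, 9]
    N3 x:[20,24] y:[35/2,21] z:[8,22] -> hit [20,21], descend [1, 11]
      N1 x:[20,45/2] y:[20,21] z:[20,22] -> hit [20,21] leaf, test {P2@t=20}
      N11 x:[23,24] y:[35/2,18] z:[8,14] -> miss, prune
    N9 x:[19,20] y:[19,21] z:[21,25] -> miss, prune
  N5 x:[26,67/2] y:[0,9] z:[2,31] -> miss, prune

Summary -> nodes [0, 2, 3, 1, 11, 9, 5]; box-tests=7; leaf-entries=1; first=P2

== RESULT ==
2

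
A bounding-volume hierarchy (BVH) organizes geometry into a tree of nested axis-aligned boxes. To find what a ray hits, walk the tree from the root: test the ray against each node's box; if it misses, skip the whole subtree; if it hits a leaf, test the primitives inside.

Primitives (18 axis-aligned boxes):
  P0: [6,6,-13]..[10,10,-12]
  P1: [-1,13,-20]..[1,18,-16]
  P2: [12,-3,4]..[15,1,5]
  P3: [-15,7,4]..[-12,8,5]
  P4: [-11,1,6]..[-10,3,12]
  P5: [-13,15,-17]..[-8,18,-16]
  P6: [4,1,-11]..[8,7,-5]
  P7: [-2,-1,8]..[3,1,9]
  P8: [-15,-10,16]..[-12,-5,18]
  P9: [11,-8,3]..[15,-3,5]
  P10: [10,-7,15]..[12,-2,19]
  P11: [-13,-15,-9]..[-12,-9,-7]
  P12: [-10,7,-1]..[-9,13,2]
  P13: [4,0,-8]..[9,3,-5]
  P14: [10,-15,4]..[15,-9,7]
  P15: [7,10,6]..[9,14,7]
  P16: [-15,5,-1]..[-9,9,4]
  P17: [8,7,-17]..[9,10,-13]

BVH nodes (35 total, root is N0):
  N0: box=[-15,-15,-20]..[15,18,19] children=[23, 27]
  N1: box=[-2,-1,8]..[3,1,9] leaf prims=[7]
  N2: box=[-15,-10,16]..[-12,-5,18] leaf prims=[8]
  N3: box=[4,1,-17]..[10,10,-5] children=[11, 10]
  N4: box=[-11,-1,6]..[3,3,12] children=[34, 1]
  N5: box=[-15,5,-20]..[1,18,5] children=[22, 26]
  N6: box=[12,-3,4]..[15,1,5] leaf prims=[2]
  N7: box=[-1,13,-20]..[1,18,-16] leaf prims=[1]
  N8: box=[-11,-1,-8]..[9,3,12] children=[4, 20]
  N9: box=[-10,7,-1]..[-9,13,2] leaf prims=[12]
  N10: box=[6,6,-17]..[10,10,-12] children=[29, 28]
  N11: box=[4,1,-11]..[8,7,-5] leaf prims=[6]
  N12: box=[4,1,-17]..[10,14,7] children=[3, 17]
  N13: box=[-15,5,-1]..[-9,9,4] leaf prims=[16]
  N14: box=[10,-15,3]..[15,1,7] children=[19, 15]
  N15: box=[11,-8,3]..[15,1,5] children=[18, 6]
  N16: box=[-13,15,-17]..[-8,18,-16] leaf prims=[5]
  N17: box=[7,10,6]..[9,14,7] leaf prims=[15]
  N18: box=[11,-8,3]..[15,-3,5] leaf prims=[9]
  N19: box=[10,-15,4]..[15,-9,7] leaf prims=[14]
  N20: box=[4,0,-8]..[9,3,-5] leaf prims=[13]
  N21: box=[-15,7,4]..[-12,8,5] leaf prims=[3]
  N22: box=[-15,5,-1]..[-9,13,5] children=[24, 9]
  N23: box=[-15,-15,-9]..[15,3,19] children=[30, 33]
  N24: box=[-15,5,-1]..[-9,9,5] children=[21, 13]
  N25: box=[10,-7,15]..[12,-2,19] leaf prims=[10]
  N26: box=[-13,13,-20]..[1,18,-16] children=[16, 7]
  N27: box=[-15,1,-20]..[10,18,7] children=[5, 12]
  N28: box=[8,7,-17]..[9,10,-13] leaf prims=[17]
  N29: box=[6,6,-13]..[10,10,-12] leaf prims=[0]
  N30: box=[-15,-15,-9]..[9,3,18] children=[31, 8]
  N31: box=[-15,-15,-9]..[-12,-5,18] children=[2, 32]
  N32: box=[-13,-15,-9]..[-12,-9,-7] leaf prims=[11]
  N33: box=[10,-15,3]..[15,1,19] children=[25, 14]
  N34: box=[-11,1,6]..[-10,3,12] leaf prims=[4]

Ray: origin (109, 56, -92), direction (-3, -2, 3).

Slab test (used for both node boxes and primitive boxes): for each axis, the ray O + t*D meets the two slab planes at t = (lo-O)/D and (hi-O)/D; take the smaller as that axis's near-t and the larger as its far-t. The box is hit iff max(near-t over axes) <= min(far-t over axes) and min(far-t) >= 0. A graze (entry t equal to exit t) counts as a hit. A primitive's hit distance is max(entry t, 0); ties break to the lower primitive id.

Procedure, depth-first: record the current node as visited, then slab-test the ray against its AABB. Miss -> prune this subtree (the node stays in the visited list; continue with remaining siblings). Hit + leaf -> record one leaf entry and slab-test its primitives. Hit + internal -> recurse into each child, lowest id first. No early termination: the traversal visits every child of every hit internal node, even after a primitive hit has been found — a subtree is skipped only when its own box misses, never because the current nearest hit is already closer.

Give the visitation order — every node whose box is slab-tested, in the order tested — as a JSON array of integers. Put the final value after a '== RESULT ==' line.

Walk:
N0 x:[94/3,124/3] y:[19,71/2] z:[24,37] -> hit [94/3,71/2], descend [23, 27]
  N23 x:[94/3,124/3] y:[53/2,71/2] z:[83/3,37] -> hit [94/3,71/2], descend [30, 33]
    N30 x:[100/3,124/3] y:[53/2,71/2] z:[83/3,110/3] -> hit [100/3,71/2], descend [8, 31]
      N8 x:[100/3,40] y:[53/2,57/2] z:[28,104/3] -> miss, prune
      N31 x:[121/3,124/3] y:[61/2,71/2] z:[83/3,110/3] -> miss, prune
    N33 x:[94/3,33] y:[55/2,71/2] z:[95/3,37] -> hit [95/3,33], descend [14, 25]
      N14 x:[94/3,33] y:[55/2,71/2] z:[95/3,33] -> hit [95/3,33], descend [15, 19]
        N15 x:[94/3,98/3] y:[55/2,32] z:[95/3,97/3] -> hit [95/3,32], descend [6, 18]
          N6 x:[94/3,97/3] y:[55/2,59/2] z:[32,97/3] -> miss, prune
          N18 x:[94/3,98/3] y:[59/2,32] z:[95/3,97/3] -> hit [95/3,32] leaf, test {P9@t=95/3}
        N19 x:[94/3,33] y:[65/2,71/2] z:[32,33] -> hit [65/2,33] leaf, test {P14@t=65/2}
      N25 x:[97/3,33] y:[29,63/2] z:[107/3,37] -> miss, prune
  N27 x:[33,124/3] y:[19,55/2] z:[24,33] -> miss, prune

13 AABB tests over nodes [0, 23, 30, 8, 31, 33, 14, 15, 6, 18, 19, 25, 27]; 2 leaves entered; closest P9.

== RESULT ==
[0, 23, 30, 8, 31, 33, 14, 15, 6, 18, 19, 25, 27]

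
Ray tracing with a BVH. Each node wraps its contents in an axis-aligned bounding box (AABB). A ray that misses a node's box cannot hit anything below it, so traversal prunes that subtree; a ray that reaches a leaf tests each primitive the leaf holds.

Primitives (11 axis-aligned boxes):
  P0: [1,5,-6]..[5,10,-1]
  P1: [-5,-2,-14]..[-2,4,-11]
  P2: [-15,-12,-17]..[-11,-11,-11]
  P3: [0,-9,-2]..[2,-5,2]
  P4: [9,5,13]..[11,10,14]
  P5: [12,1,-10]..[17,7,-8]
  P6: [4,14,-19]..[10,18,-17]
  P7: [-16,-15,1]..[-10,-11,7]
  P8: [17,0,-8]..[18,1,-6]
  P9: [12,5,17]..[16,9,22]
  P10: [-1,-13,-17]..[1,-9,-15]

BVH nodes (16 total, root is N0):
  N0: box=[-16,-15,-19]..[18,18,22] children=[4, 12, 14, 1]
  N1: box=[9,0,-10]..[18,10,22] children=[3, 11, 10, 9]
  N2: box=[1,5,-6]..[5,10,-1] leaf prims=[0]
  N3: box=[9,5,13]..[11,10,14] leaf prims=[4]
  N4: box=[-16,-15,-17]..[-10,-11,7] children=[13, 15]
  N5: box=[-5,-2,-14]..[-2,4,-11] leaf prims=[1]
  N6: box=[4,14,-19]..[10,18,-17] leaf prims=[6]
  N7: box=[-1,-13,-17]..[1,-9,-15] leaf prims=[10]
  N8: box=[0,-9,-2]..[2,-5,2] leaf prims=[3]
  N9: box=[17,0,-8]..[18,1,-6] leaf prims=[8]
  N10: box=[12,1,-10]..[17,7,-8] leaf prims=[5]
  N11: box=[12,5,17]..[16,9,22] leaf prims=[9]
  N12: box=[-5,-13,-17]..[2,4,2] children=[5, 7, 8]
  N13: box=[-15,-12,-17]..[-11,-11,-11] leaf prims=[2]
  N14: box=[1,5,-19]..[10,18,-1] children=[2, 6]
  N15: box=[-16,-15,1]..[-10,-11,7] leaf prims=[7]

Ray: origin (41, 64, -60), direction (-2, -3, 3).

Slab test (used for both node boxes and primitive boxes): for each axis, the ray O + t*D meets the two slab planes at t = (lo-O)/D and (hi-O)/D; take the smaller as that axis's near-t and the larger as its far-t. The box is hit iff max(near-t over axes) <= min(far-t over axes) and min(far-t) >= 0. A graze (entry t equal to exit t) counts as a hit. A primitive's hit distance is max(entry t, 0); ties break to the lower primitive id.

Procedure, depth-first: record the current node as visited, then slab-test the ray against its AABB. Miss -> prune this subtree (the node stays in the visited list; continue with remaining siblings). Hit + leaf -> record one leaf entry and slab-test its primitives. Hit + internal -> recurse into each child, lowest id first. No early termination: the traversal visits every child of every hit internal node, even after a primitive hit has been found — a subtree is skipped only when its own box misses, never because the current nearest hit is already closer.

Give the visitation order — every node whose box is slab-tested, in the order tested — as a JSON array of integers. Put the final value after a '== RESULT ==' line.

Walk:
N0 x:[23/2,57/2] y:[46/3,79/3] z:[41/3,82/3] -> hit [46/3,79/3], descend [1, 4, 12, 14]
  N1 x:[23/2,16] y:[18,64/3] z:[50/3,82/3] -> miss, prune
  N4 x:[51/2,57/2] y:[25,79/3] z:[43/3,67/3] -> miss, prune
  N12 x:[39/2,23] y:[20,77/3] z:[43/3,62/3] -> hit [20,62/3], descend [5, 7, 8]
    N5 x:[43/2,23] y:[20,22] z:[46/3,49/3] -> miss, prune
    N7 x:[20,21] y:[73/3,77/3] z:[43/3,15] -> miss, prune
    N8 x:[39/2,41/2] y:[23,73/3] z:[58/3,62/3] -> miss, prune
  N14 x:[31/2,20] y:[46/3,59/3] z:[41/3,59/3] -> hit [31/2,59/3], descend [2, 6]
    N2 x:[18,20] y:[18,59/3] z:[18,59/3] -> hit [18,59/3] leaf, test {P0@t=18}
    N6 x:[31/2,37/2] y:[46/3,50/3] z:[41/3,43/3] -> miss, prune

10 AABB tests over nodes [0, 1, 4, 12, 5, 7, 8, 14, 2, 6]; 1 leaf entered; closest P0.

== RESULT ==
[0, 1, 4, 12, 5, 7, 8, 14, 2, 6]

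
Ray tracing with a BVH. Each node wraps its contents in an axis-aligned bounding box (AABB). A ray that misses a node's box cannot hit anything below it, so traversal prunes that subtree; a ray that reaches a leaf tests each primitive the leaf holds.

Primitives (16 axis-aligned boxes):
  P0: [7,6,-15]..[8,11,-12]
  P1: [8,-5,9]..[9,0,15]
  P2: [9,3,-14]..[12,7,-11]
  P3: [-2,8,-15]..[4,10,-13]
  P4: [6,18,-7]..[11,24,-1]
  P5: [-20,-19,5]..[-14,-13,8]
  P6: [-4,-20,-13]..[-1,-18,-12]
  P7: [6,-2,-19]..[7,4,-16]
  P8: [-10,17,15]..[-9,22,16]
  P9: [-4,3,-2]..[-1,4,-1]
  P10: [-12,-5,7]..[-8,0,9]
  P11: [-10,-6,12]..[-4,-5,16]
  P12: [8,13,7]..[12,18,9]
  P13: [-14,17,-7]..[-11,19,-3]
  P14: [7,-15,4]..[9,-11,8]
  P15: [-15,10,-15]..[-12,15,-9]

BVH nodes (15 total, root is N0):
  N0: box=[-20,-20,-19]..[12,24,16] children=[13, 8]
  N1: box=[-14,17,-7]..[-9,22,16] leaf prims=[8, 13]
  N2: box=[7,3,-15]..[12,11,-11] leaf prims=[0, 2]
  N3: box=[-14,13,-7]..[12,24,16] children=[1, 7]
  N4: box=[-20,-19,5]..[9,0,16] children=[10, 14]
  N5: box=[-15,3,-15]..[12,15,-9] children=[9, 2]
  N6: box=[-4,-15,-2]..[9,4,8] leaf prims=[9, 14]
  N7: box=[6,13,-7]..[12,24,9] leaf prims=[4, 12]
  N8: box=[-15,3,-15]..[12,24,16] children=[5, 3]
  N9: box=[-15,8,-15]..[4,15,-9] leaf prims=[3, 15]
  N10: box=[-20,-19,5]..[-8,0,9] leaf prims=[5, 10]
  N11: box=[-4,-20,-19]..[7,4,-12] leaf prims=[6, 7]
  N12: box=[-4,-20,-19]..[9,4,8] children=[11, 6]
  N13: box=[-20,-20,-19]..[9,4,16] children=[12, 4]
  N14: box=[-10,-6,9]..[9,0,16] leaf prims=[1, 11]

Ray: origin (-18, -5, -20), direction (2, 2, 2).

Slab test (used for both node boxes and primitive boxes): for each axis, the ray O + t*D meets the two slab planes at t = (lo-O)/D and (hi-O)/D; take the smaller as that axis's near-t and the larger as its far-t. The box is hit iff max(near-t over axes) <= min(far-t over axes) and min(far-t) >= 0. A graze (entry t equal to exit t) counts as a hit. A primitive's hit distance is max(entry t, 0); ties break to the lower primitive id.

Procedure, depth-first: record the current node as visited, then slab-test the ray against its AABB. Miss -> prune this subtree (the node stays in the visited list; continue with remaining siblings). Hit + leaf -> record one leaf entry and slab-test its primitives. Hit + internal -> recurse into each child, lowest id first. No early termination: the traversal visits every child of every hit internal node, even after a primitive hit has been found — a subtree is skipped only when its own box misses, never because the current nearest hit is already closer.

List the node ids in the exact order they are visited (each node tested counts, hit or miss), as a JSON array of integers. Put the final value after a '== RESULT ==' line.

Walk:
N0 x:[-1,15] y:[-15/2,29/2] z:[1/2,18] -> hit [1/2,29/2], descend [8, 13]
  N8 x:[3/2,15] y:[4,29/2] z:[5/2,18] -> hit [4,29/2], descend [3, 5]
    N3 x:[2,15] y:[9,29/2] z:[13/2,18] -> hit [9,29/2], descend [1, 7]
      N1 x:[2,9/2] y:[11,27/2] z:[13/2,18] -> miss, prune
      N7 x:[12,15] y:[9,29/2] z:[13/2,29/2] -> hit [12,29/2] leaf, test {P4(miss), P12(miss)}
    N5 x:[3/2,15] y:[4,10] z:[5/2,11/2] -> hit [4,11/2], descend [2, 9]
      N2 x:[25/2,15] y:[4,8] z:[5/2,9/2] -> miss, prune
      N9 x:[3/2,11] y:[13/2,10] z:[5/2,11/2] -> miss, prune
  N13 x:[-1,27/2] y:[-15/2,9/2] z:[1/2,18] -> hit [1/2,9/2], descend [4, 12]
    N4 x:[-1,27/2] y:[-7,5/2] z:[25/2,18] -> miss, prune
    N12 x:[7,27/2] y:[-15/2,9/2] z:[1/2,14] -> miss, prune

order=[0, 8, 3, 1, 7, 5, 2, 9, 13, 4, 12]  |boxes|=11  |leaves|=1  hit=miss

== RESULT ==
[0, 8, 3, 1, 7, 5, 2, 9, 13, 4, 12]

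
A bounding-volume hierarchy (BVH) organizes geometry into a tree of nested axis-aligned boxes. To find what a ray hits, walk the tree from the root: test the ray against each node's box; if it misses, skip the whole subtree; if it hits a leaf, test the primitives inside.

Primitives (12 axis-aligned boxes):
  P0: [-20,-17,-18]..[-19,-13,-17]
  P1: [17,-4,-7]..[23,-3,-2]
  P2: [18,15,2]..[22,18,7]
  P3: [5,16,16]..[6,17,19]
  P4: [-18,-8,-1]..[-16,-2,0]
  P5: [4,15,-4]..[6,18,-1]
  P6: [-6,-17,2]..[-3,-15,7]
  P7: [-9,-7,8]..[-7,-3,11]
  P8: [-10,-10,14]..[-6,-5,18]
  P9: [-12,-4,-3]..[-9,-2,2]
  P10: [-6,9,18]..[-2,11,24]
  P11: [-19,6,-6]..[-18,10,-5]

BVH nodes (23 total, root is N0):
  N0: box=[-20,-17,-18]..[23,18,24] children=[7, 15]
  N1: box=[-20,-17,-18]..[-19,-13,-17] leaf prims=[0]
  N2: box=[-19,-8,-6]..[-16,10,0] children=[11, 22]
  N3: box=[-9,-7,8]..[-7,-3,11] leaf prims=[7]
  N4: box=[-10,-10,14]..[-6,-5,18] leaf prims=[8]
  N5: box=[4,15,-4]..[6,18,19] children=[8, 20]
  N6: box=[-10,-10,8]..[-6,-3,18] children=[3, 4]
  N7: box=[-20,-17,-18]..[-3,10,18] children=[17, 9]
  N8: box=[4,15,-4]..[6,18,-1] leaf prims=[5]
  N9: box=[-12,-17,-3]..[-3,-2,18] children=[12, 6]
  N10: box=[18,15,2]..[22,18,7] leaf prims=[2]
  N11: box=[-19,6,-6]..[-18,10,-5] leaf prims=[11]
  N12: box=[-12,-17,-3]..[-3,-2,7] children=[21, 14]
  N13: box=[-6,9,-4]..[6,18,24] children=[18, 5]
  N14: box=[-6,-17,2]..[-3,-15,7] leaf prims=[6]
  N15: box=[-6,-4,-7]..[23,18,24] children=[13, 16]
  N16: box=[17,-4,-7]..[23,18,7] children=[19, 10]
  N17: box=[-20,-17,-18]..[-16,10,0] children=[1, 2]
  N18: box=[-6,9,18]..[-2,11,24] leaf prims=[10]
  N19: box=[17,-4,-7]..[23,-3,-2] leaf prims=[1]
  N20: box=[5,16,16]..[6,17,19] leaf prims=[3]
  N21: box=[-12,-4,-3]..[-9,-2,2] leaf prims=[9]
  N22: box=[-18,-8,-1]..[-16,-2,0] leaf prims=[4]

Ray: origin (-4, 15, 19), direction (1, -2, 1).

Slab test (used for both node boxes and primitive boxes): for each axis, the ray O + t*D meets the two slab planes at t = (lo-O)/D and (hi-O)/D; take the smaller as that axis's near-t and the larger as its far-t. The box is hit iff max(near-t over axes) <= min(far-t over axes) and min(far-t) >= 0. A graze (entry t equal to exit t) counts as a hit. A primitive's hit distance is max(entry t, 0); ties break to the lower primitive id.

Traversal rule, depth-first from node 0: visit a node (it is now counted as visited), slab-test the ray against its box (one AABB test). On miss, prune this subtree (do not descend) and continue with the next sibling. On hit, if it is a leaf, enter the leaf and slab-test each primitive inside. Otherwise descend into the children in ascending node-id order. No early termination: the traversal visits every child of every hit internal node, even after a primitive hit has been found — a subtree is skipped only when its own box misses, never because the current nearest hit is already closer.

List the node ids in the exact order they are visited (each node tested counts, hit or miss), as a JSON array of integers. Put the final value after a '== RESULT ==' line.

Walk:
N0 x:[-16,27] y:[-3/2,16] z:[-37,5] -> hit [-3/2,5], descend [7, 15]
  N7 x:[-16,1] y:[5/2,16] z:[-37,-1] -> miss, prune
  N15 x:[-2,27] y:[-3/2,19/2] z:[-26,5] -> hit [-3/2,5], descend [13, 16]
    N13 x:[-2,10] y:[-3/2,3] z:[-23,5] -> hit [-3/2,3], descend [5, 18]
      N5 x:[8,10] y:[-3/2,0] z:[-23,0] -> miss, prune
      N18 x:[-2,2] y:[2,3] z:[-1,5] -> hit [2,2] leaf, test {P10@t=2}
    N16 x:[21,27] y:[-3/2,19/2] z:[-26,-12] -> miss, prune

order=[0, 7, 15, 13, 5, 18, 16]  |boxes|=7  |leaves|=1  hit=P10

== RESULT ==
[0, 7, 15, 13, 5, 18, 16]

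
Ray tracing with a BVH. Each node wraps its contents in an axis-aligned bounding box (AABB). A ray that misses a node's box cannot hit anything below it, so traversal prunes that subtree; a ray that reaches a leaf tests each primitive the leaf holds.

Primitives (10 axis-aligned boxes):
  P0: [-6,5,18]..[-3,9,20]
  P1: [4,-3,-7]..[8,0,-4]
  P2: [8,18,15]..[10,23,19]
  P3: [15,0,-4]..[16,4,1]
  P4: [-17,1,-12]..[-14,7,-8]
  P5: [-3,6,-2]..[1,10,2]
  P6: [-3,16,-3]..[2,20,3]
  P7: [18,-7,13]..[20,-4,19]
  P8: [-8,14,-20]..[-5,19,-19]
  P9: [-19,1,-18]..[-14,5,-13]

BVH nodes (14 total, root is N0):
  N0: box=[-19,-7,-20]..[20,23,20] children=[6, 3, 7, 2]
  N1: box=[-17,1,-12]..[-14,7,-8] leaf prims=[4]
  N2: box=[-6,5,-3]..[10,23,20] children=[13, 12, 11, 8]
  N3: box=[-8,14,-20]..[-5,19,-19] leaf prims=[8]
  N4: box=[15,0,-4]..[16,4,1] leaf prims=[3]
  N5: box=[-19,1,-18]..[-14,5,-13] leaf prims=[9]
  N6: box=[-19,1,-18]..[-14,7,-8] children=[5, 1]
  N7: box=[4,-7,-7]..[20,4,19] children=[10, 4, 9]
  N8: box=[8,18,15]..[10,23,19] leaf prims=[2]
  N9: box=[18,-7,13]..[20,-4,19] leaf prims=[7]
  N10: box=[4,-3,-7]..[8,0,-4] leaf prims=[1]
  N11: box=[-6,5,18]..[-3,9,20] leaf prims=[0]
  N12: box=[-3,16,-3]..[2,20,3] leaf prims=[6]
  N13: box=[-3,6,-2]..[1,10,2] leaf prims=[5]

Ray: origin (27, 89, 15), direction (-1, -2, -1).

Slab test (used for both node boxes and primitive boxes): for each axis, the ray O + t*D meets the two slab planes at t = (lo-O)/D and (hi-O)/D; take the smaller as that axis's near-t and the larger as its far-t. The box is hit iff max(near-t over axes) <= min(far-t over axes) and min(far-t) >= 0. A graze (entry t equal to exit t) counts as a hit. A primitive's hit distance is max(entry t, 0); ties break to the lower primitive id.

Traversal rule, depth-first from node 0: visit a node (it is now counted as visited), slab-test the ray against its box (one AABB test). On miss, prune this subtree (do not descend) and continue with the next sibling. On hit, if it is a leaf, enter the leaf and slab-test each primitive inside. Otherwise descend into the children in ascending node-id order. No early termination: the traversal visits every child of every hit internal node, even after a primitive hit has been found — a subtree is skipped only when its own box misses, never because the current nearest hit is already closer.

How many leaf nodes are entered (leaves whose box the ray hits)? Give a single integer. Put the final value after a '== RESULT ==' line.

Trace the traversal:
N0 x:[7,46] y:[33,48] z:[-5,35] -> hit [33,35], descend [2, 3, 6, 7]
  N2 x:[17,33] y:[33,42] z:[-5,18] -> miss, prune
  N3 x:[32,35] y:[35,75/2] z:[34,35] -> hit [35,35] leaf, test {P8@t=35}
  N6 x:[41,46] y:[41,44] z:[23,33] -> miss, prune
  N7 x:[7,23] y:[85/2,48] z:[-4,22] -> miss, prune

Visited [0, 2, 3, 6, 7]. Tests: 5 box, 1 leaf. Nearest: P8.

== RESULT ==
1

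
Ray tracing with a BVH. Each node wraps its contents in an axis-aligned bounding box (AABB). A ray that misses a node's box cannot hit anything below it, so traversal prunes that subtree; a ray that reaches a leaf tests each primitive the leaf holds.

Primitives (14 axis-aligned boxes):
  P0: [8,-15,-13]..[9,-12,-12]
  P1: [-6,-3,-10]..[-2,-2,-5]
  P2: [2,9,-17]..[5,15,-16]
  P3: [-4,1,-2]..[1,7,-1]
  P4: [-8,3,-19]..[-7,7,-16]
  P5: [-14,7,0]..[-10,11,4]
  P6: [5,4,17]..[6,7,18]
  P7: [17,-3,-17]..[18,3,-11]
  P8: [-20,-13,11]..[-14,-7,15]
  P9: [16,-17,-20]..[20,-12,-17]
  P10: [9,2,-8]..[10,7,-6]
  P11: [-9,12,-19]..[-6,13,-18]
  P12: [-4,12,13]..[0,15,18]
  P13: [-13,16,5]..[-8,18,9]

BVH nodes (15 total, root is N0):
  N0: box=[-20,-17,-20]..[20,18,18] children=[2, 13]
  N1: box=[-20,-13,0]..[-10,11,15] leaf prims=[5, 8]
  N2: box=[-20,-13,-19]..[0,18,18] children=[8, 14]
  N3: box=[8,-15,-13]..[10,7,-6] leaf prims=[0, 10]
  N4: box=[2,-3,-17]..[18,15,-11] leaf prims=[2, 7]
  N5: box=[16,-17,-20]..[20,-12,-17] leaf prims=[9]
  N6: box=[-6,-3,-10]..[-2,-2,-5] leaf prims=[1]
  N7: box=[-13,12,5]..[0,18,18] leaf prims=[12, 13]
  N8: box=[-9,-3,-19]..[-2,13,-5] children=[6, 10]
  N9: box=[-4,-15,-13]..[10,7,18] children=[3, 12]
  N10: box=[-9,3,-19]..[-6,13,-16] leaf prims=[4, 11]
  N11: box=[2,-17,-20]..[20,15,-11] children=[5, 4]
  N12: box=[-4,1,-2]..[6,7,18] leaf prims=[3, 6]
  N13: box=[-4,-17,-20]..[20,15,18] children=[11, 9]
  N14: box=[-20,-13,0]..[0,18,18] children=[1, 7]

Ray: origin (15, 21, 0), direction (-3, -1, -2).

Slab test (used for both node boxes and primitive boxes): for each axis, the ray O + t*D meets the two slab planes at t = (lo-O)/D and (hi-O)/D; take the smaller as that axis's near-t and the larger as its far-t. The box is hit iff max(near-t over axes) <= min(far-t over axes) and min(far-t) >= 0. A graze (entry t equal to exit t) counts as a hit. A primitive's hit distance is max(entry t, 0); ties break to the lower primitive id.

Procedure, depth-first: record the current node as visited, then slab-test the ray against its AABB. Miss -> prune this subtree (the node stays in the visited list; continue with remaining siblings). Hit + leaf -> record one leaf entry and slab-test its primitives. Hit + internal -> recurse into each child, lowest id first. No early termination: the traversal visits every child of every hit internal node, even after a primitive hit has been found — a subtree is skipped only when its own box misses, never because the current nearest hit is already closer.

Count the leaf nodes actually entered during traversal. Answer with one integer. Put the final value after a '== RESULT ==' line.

Trace the traversal:
N0 x:[-5/3,35/3] y:[3,38] z:[-9,10] -> hit [3,10], descend [2, 13]
  N2 x:[5,35/3] y:[3,34] z:[-9,19/2] -> hit [5,19/2], descend [8, 14]
    N8 x:[17/3,8] y:[8,24] z:[5/2,19/2] -> hit [8,8], descend [6, 10]
      N6 x:[17/3,7] y:[23,24] z:[5/2,5] -> miss, prune
      N10 x:[7,8] y:[8,18] z:[8,19/2] -> hit [8,8] leaf, test {P4(miss), P11(miss)}
    N14 x:[5,35/3] y:[3,34] z:[-9,0] -> miss, prune
  N13 x:[-5/3,19/3] y:[6,38] z:[-9,10] -> hit [6,19/3], descend [9, 11]
    N9 x:[5/3,19/3] y:[14,36] z:[-9,13/2] -> miss, prune
    N11 x:[-5/3,13/3] y:[6,38] z:[11/2,10] -> miss, prune

Summary -> nodes [0, 2, 8, 6, 10, 14, 13, 9, 11]; box-tests=9; leaf-entries=1; first=miss

== RESULT ==
1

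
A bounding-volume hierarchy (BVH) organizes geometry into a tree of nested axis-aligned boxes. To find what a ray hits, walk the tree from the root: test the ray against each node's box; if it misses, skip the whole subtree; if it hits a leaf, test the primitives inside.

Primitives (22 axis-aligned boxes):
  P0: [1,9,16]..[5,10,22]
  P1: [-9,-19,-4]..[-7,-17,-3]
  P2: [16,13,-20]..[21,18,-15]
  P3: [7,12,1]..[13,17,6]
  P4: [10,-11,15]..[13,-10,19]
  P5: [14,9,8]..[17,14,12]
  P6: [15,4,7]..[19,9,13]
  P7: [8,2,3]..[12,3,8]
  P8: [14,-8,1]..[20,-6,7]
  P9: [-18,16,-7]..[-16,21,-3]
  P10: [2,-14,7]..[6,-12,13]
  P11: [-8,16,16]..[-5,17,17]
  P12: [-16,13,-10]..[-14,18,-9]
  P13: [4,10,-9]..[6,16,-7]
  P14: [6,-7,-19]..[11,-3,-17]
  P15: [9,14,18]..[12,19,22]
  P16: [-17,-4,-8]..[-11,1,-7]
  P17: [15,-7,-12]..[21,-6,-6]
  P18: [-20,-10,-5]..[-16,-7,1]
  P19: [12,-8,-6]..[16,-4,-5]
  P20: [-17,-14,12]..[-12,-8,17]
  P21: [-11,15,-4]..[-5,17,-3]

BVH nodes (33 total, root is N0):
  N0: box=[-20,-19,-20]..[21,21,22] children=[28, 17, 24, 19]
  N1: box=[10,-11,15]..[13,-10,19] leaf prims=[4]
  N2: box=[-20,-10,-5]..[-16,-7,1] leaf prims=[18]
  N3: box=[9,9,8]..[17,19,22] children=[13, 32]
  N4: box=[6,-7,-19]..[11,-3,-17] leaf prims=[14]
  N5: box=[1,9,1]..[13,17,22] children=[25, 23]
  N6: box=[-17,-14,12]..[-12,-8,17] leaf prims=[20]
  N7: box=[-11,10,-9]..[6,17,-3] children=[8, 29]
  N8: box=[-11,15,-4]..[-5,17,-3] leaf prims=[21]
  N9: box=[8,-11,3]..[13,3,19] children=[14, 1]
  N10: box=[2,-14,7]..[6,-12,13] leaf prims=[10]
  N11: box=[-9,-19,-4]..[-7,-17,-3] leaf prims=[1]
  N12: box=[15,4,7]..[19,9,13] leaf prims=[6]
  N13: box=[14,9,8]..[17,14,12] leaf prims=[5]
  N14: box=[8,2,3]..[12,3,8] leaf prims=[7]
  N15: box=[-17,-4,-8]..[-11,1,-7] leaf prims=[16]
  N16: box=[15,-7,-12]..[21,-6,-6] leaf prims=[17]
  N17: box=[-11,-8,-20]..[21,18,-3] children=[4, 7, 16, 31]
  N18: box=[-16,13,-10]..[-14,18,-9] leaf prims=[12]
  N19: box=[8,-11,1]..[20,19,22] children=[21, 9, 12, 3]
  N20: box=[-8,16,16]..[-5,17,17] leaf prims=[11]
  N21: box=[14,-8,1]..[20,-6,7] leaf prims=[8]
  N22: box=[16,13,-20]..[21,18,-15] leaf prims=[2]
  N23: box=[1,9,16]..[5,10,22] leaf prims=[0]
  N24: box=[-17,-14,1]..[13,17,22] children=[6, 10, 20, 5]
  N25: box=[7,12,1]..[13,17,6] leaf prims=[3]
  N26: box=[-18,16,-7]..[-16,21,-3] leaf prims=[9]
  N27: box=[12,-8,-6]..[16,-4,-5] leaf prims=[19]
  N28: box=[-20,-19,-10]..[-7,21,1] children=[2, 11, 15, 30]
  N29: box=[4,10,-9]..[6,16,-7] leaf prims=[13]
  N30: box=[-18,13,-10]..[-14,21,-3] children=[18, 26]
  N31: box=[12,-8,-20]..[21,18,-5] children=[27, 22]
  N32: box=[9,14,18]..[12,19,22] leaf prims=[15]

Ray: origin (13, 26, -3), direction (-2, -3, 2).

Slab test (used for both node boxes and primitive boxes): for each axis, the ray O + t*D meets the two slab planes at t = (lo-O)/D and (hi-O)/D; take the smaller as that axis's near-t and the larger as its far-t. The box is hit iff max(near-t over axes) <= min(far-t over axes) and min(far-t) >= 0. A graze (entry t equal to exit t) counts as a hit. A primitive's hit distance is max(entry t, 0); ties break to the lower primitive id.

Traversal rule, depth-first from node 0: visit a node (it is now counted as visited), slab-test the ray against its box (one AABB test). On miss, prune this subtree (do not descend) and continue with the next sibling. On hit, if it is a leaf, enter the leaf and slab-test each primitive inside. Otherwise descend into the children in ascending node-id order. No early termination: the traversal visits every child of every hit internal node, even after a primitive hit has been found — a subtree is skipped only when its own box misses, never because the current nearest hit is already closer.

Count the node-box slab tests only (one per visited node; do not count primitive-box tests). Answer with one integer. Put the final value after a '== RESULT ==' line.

Traverse from the root:
N0 x:[-4,33/2] y:[5/3,15] z:[-17/2,25/2] -> hit [5/3,25/2], descend [17, 19, 24, 28]
  N17 x:[-4,12] y:[8/3,34/3] z:[-17/2,0] -> miss, prune
  N19 x:[-7/2,5/2] y:[7/3,37/3] z:[2,25/2] -> hit [7/3,5/2], descend [3, 9, 12, 21]
    N3 x:[-2,2] y:[7/3,17/3] z:[11/2,25/2] -> miss, prune
    N9 x:[0,5/2] y:[23/3,37/3] z:[3,11] -> miss, prune
    N12 x:[-3,-1] y:[17/3,22/3] z:[5,8] -> miss, prune
    N21 x:[-7/2,-1/2] y:[32/3,34/3] z:[2,5] -> miss, prune
  N24 x:[0,15] y:[3,40/3] z:[2,25/2] -> hit [3,25/2], descend [5, 6, 10, 20]
    N5 x:[0,6] y:[3,17/3] z:[2,25/2] -> hit [3,17/3], descend [23, 25]
      N23 x:[4,6] y:[16/3,17/3] z:[19/2,25/2] -> miss, prune
      N25 x:[0,3] y:[3,14/3] z:[2,9/2] -> hit [3,3] leaf, test {P3@t=3}
    N6 x:[25/2,15] y:[34/3,40/3] z:[15/2,10] -> miss, prune
    N10 x:[7/2,11/2] y:[38/3,40/3] z:[5,8] -> miss, prune
    N20 x:[9,21/2] y:[3,10/3] z:[19/2,10] -> miss, prune
  N28 x:[10,33/2] y:[5/3,15] z:[-7/2,2] -> miss, prune

Visited [0, 17, 19, 3, 9, 12, 21, 24, 5, 23, 25, 6, 10, 20, 28]. Tests: 15 box, 1 leaf. Nearest: P3.

== RESULT ==
15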